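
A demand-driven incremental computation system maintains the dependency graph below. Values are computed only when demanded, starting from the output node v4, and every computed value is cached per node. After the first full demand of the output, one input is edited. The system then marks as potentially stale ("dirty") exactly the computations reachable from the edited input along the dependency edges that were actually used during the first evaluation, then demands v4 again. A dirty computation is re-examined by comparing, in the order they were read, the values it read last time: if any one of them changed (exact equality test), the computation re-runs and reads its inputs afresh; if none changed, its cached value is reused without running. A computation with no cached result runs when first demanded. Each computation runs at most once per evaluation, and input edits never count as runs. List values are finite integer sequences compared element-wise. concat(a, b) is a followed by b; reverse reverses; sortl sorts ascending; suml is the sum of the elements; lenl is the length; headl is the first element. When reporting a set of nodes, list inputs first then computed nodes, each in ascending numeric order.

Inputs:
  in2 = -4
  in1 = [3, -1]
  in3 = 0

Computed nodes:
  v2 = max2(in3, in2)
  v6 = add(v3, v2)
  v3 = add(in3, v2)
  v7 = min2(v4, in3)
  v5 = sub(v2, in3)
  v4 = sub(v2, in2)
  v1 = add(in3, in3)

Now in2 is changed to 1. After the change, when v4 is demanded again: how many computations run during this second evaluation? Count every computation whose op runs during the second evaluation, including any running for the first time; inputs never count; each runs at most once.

First evaluation (everything demanded from the output):
  v2 = max2(0, -4) = 0
  v4 = sub(0, -4) = 4

Propagation after the edit:
  v2: runs — in2 -4->1; result 1.
  v4: runs — v2 0->1; in2 -4->1; result 0.

Computations that run: v2, v4 — 2 in total.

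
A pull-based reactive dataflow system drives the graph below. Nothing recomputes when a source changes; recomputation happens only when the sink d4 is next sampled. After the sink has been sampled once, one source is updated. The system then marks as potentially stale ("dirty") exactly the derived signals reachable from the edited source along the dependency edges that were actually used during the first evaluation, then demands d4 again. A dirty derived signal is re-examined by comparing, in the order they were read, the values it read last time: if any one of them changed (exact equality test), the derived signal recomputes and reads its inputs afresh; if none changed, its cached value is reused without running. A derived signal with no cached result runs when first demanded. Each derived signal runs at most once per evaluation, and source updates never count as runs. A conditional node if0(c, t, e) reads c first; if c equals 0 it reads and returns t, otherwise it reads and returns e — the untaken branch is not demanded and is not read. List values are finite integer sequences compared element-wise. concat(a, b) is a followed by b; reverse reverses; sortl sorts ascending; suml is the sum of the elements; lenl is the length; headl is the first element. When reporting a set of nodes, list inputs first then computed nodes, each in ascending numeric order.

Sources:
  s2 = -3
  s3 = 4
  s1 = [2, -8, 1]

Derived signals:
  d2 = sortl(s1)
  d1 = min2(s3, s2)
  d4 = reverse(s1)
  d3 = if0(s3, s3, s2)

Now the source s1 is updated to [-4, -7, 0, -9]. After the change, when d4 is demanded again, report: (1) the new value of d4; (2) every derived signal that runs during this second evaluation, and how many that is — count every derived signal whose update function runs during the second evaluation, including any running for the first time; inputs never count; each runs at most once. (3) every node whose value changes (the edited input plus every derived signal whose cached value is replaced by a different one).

New value of d4: [-9, 0, -7, -4].
Derived signals that run: d4 — 1 in total.
Values that change: s1, d4.

First evaluation (everything demanded from the output):
  d4 = reverse([2, -8, 1]) = [1, -8, 2]

Propagation after the edit:
  d4: runs — s1 [2, -8, 1]->[-4, -7, 0, -9]; result [-9, 0, -7, -4].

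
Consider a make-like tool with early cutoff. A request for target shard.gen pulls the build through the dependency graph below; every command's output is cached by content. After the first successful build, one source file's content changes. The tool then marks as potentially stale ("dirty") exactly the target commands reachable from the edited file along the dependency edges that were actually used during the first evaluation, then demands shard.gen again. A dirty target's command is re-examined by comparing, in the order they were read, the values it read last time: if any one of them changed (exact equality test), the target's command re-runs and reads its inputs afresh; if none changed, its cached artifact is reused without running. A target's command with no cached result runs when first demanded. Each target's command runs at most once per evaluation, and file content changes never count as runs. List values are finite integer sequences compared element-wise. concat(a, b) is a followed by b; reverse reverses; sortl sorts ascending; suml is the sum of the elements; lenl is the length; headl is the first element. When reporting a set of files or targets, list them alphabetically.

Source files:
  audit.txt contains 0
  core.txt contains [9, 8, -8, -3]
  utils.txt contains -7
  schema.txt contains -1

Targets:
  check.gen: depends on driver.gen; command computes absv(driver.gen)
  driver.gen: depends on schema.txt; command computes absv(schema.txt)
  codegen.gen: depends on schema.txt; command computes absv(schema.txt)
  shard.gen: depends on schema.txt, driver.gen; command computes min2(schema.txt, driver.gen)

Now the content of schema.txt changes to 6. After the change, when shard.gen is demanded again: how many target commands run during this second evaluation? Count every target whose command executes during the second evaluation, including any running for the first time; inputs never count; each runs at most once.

First demand of the output computes:
  driver.gen = absv(-1) = 1
  shard.gen = min2(-1, 1) = -1

After the edit, cleaning proceeds:
  driver.gen: a read changed (schema.txt -1->6) — executes, giving 6.
  shard.gen: a read changed (schema.txt -1->6; driver.gen 1->6) — executes, giving 6.

2 target commands run: driver.gen, shard.gen.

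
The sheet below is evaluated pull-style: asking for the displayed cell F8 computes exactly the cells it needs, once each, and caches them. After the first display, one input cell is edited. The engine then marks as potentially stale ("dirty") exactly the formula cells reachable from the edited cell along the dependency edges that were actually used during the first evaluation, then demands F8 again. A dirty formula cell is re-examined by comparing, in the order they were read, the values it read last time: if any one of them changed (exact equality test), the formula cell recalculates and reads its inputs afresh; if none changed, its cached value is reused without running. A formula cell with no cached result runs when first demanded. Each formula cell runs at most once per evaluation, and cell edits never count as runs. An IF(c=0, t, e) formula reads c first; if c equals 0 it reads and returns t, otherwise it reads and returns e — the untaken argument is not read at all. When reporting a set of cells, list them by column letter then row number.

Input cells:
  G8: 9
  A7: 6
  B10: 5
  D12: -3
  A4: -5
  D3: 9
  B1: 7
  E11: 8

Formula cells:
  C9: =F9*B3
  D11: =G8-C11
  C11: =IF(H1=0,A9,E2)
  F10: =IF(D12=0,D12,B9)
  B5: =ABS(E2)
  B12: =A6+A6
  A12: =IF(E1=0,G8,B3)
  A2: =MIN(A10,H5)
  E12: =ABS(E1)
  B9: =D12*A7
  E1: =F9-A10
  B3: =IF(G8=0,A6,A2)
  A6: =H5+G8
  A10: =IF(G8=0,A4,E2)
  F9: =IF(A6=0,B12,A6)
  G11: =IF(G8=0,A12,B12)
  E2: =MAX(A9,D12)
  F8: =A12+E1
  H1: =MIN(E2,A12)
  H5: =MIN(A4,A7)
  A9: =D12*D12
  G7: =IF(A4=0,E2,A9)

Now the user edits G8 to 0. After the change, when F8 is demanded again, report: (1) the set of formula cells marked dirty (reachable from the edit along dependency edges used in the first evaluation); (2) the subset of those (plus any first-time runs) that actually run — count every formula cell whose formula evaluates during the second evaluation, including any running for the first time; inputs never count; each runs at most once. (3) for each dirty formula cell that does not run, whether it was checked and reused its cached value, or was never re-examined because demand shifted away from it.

First demand of the output computes:
  A9 = -3 * -3 = 9
  E2 = MAX(9, -3) = 9
  A10 = IF(G8=0: G8=9 -> else branch E2) = 9
  H5 = MIN(-5, 6) = -5
  A2 = MIN(9, -5) = -5
  A6 = -5 + 9 = 4
  B3 = IF(G8=0: G8=9 -> else branch A2) = -5
  F9 = IF(A6=0: A6=4 -> else branch A6) = 4
  E1 = 4 - 9 = -5
  A12 = IF(E1=0: E1=-5 -> else branch B3) = -5
  F8 = -5 + -5 = -10

After the edit, cleaning proceeds:
  A6: a read changed (G8 9->0) — executes, giving -5.
  A10: a read changed (G8 9->0) — executes, giving -5.
  A2: stays stale; no demand reaches it after the flip.
  B3: stays stale; no demand reaches it after the flip.
  F9: a read changed (A6 4->-5; A6 4->-5) — executes, giving -5.
  E1: a read changed (F9 4->-5; A10 9->-5) — executes, giving 0.
  A12: a read changed (E1 -5->0) — executes, giving 0.
  F8: a read changed (A12 -5->0; E1 -5->0) — executes, giving 0.

Note the branch switch — demand abandons A2, B3, which are never re-examined.

The edit dirties: A2, A6, A10, A12, B3, E1, F8, F9.
6 formula cells run: A6, A10, A12, E1, F8, F9.
Unvisited dirty nodes (no longer demanded): A2, B3.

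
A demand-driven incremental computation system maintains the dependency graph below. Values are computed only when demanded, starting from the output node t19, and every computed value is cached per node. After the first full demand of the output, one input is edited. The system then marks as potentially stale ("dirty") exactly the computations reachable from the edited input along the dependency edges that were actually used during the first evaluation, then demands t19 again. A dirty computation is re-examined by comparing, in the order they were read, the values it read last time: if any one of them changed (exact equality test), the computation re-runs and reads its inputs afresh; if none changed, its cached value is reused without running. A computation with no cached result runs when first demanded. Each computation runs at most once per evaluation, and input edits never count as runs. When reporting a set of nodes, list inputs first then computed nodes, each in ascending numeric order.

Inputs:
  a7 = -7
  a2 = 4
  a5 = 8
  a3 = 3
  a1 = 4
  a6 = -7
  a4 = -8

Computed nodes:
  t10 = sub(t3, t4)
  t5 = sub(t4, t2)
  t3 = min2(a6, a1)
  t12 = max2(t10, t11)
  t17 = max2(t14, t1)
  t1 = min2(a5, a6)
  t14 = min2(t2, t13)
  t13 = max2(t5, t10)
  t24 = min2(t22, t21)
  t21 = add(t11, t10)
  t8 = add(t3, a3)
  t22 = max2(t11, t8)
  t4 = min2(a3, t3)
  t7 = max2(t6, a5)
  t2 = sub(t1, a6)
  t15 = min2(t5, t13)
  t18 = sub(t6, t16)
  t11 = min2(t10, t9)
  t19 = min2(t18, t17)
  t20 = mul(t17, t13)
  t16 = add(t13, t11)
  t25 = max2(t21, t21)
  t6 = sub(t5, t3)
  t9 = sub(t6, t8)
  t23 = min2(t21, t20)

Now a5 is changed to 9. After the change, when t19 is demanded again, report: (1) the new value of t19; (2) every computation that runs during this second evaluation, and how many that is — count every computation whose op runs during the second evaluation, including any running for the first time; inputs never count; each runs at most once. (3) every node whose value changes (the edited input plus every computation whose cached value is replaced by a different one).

New value of t19: 0.
Computations that run: t1 — 1 in total.
Values that change: a5.
Key observation: the change is absorbed at t1 — it re-runs but produces the same value, and the output's value is unchanged.

First evaluation (everything demanded from the output):
  t1 = min2(8, -7) = -7
  t2 = sub(-7, -7) = 0
  t3 = min2(-7, 4) = -7
  t4 = min2(3, -7) = -7
  t5 = sub(-7, 0) = -7
  t6 = sub(-7, -7) = 0
  t8 = add(-7, 3) = -4
  t9 = sub(0, -4) = 4
  t10 = sub(-7, -7) = 0
  t11 = min2(0, 4) = 0
  t13 = max2(-7, 0) = 0
  t14 = min2(0, 0) = 0
  t16 = add(0, 0) = 0
  t17 = max2(0, -7) = 0
  t18 = sub(0, 0) = 0
  t19 = min2(0, 0) = 0

Propagation after the edit:
  t1: runs — a5 8->9; result -7 (same value as before).
  t2: checked — values it read are unchanged (t1 unchanged, a6 unchanged); reused cached 0 without running.
  t5: checked — values it read are unchanged (t4 unchanged, t2 unchanged); reused cached -7 without running.
  t6: checked — values it read are unchanged (t5 unchanged, t3 unchanged); reused cached 0 without running.
  t9: checked — values it read are unchanged (t6 unchanged, t8 unchanged); reused cached 4 without running.
  t11: checked — values it read are unchanged (t10 unchanged, t9 unchanged); reused cached 0 without running.
  t13: checked — values it read are unchanged (t5 unchanged, t10 unchanged); reused cached 0 without running.
  t14: checked — values it read are unchanged (t2 unchanged, t13 unchanged); reused cached 0 without running.
  t16: checked — values it read are unchanged (t13 unchanged, t11 unchanged); reused cached 0 without running.
  t17: checked — values it read are unchanged (t14 unchanged, t1 unchanged); reused cached 0 without running.
  t18: checked — values it read are unchanged (t6 unchanged, t16 unchanged); reused cached 0 without running.
  t19: checked — values it read are unchanged (t18 unchanged, t17 unchanged); reused cached 0 without running.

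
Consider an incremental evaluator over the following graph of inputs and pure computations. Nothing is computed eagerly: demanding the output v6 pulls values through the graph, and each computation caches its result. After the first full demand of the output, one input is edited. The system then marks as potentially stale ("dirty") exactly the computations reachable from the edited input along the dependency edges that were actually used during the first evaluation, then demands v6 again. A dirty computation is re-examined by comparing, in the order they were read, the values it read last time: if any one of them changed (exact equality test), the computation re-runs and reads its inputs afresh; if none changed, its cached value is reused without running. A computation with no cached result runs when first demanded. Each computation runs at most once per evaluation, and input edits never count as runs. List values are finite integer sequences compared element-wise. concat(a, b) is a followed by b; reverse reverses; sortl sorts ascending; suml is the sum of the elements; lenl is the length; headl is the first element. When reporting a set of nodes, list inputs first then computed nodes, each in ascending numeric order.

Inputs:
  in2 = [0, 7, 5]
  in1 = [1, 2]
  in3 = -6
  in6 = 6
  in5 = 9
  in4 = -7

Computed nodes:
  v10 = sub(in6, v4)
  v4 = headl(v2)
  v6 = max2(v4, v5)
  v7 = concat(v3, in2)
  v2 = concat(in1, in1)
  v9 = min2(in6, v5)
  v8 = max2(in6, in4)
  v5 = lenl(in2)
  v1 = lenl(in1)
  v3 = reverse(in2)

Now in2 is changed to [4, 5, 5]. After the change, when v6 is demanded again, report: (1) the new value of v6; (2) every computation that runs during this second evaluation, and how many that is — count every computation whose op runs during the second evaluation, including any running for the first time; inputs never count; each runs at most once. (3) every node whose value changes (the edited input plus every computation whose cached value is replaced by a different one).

Initial pass — values computed on the first demand:
  v2 = concat([1, 2], [1, 2]) = [1, 2, 1, 2]
  v4 = headl([1, 2, 1, 2]) = 1
  v5 = lenl([0, 7, 5]) = 3
  v6 = max2(1, 3) = 3

Second demand — change propagation:
  v5: re-runs because in2 [0, 7, 5]->[4, 5, 5]; new result 3 (unchanged).
  v6: re-examined; everything it read last time is the same (v4 unchanged, v5 unchanged) — cache 3 kept, no run.

The important point: v5 recomputes to an identical value, and the output ends up unchanged.

v6 now evaluates to 3.
Run set: v5 (1 run).
Changed values: in2.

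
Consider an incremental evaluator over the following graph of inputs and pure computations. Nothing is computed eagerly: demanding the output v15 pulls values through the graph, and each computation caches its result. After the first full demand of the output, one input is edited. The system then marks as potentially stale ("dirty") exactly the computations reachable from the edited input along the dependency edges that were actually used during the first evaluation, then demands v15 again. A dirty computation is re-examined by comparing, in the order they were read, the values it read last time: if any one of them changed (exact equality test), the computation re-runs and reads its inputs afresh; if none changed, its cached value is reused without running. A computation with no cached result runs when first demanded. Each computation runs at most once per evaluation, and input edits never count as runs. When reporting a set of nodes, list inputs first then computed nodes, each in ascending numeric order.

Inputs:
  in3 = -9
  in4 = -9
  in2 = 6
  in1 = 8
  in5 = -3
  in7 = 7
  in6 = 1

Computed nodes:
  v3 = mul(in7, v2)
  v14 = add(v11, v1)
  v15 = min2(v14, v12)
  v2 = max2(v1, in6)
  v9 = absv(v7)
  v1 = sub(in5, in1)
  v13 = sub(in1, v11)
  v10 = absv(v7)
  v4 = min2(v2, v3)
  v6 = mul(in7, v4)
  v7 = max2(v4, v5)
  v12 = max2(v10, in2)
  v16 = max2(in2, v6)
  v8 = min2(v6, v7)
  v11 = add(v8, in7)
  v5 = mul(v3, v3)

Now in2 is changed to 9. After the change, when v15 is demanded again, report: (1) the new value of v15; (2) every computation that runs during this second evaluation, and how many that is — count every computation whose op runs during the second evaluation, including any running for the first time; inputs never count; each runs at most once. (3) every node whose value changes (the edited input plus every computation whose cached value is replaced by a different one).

v15 now evaluates to 3.
Run set: v12 (1 run).
Changed values: in2.
The important point: v12 recomputes to an identical value, and the output ends up unchanged.

Initial pass — values computed on the first demand:
  v1 = sub(-3, 8) = -11
  v2 = max2(-11, 1) = 1
  v3 = mul(7, 1) = 7
  v4 = min2(1, 7) = 1
  v5 = mul(7, 7) = 49
  v6 = mul(7, 1) = 7
  v7 = max2(1, 49) = 49
  v8 = min2(7, 49) = 7
  v10 = absv(49) = 49
  v11 = add(7, 7) = 14
  v12 = max2(49, 6) = 49
  v14 = add(14, -11) = 3
  v15 = min2(3, 49) = 3

Second demand — change propagation:
  v12: re-runs because in2 6->9; new result 49 (unchanged).
  v15: re-examined; everything it read last time is the same (v14 unchanged, v12 unchanged) — cache 3 kept, no run.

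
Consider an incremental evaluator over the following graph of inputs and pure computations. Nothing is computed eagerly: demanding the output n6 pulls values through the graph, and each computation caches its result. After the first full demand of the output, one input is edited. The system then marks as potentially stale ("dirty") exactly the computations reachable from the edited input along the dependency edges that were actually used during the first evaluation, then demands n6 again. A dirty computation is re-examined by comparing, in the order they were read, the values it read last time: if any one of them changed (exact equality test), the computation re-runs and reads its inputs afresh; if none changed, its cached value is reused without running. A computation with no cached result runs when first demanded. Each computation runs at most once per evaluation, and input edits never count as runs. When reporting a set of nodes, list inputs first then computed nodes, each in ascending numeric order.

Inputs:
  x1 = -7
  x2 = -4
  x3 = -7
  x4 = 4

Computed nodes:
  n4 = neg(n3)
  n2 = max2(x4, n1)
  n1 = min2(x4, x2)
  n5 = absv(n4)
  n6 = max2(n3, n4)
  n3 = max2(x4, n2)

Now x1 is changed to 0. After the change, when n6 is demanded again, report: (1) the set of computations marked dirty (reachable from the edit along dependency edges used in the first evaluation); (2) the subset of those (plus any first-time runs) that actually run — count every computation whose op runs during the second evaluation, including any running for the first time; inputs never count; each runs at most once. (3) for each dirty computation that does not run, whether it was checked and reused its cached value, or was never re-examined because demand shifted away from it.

Dirty set: none.
Run set: none (0 run).
All dirty computations ended up running.
The important point: nothing the output needs ever reads x1, so the edit is invisible to it.

Initial pass — values computed on the first demand:
  n1 = min2(4, -4) = -4
  n2 = max2(4, -4) = 4
  n3 = max2(4, 4) = 4
  n4 = neg(4) = -4
  n6 = max2(4, -4) = 4

Second demand — change propagation:
  no demanded computation ever read x1, so the edit dirties nothing and nothing runs.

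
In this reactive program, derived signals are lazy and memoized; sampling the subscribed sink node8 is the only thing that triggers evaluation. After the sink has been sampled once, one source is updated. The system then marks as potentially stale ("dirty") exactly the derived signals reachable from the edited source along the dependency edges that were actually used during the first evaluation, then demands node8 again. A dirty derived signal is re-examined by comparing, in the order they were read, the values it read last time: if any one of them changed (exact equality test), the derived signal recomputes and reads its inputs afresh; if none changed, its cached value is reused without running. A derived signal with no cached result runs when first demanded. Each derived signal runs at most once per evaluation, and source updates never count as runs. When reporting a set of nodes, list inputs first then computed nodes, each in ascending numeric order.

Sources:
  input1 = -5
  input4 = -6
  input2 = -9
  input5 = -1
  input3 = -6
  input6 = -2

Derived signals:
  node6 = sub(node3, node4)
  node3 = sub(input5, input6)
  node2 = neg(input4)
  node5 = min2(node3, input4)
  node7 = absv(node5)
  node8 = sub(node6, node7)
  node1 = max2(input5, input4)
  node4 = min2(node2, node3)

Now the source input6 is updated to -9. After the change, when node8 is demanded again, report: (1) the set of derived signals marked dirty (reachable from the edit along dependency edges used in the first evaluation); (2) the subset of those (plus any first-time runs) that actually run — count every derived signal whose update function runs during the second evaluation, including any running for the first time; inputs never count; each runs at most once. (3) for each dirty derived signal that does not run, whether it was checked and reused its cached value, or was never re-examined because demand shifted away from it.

First demand of the output computes:
  node2 = neg(-6) = 6
  node3 = sub(-1, -2) = 1
  node4 = min2(6, 1) = 1
  node5 = min2(1, -6) = -6
  node6 = sub(1, 1) = 0
  node7 = absv(-6) = 6
  node8 = sub(0, 6) = -6

After the edit, cleaning proceeds:
  node3: a read changed (input6 -2->-9) — executes, giving 8.
  node4: a read changed (node3 1->8) — executes, giving 6.
  node5: a read changed (node3 1->8) — executes, giving -6 — identical to its old value.
  node6: a read changed (node3 1->8; node4 1->6) — executes, giving 2.
  node7: dirty, but its reads are unchanged (node5 unchanged); cached 6 stands.
  node8: a read changed (node6 0->2) — executes, giving -4.

Note where the cutoff bites: node7 is checked, finds nothing changed, and keeps its cache.

The edit dirties: node3, node4, node5, node6, node7, node8.
5 derived signals run: node3, node4, node5, node6, node8.
Cache hits after checking: node7.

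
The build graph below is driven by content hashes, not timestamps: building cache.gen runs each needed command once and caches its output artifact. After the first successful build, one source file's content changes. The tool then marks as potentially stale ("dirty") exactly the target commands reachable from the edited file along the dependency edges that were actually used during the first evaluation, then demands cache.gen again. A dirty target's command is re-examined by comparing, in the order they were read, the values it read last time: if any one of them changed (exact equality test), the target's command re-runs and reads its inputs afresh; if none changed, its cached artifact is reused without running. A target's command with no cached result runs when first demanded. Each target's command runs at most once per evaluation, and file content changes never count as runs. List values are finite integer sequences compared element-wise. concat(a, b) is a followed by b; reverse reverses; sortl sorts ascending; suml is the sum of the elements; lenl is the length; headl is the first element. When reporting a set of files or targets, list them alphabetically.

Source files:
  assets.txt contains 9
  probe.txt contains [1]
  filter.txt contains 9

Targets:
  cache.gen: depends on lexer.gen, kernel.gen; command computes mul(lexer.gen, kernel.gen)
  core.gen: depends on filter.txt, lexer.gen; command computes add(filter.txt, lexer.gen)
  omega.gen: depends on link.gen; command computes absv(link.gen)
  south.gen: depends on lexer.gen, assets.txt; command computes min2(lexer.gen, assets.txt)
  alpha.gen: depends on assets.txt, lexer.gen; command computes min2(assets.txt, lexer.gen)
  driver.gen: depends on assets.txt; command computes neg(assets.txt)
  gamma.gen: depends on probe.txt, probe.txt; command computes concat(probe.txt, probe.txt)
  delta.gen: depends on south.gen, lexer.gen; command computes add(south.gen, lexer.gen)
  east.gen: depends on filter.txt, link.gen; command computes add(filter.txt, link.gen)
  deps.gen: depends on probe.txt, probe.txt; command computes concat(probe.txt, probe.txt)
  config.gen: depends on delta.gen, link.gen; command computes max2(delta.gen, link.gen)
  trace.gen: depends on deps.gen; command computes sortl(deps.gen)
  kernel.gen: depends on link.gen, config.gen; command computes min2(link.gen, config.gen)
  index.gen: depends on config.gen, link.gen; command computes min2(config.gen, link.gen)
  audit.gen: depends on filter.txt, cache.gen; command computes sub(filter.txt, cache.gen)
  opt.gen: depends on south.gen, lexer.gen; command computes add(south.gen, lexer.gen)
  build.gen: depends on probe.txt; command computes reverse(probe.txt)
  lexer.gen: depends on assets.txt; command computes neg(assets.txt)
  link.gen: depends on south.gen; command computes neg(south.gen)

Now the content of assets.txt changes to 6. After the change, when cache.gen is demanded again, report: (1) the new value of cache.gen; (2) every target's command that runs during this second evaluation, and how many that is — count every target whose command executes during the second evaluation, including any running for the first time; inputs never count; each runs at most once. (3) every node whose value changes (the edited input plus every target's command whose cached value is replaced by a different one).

cache.gen now evaluates to -36.
Run set: cache.gen, config.gen, delta.gen, kernel.gen, lexer.gen, link.gen, south.gen (7 run).
Changed values: assets.txt, cache.gen, config.gen, delta.gen, kernel.gen, lexer.gen, link.gen, south.gen.

Initial pass — values computed on the first demand:
  lexer.gen = neg(9) = -9
  south.gen = min2(-9, 9) = -9
  delta.gen = add(-9, -9) = -18
  link.gen = neg(-9) = 9
  config.gen = max2(-18, 9) = 9
  kernel.gen = min2(9, 9) = 9
  cache.gen = mul(-9, 9) = -81

Second demand — change propagation:
  lexer.gen: re-runs because assets.txt 9->6; new result -6.
  south.gen: re-runs because lexer.gen -9->-6; assets.txt 9->6; new result -6.
  delta.gen: re-runs because south.gen -9->-6; lexer.gen -9->-6; new result -12.
  link.gen: re-runs because south.gen -9->-6; new result 6.
  config.gen: re-runs because delta.gen -18->-12; link.gen 9->6; new result 6.
  kernel.gen: re-runs because link.gen 9->6; config.gen 9->6; new result 6.
  cache.gen: re-runs because lexer.gen -9->-6; kernel.gen 9->6; new result -36.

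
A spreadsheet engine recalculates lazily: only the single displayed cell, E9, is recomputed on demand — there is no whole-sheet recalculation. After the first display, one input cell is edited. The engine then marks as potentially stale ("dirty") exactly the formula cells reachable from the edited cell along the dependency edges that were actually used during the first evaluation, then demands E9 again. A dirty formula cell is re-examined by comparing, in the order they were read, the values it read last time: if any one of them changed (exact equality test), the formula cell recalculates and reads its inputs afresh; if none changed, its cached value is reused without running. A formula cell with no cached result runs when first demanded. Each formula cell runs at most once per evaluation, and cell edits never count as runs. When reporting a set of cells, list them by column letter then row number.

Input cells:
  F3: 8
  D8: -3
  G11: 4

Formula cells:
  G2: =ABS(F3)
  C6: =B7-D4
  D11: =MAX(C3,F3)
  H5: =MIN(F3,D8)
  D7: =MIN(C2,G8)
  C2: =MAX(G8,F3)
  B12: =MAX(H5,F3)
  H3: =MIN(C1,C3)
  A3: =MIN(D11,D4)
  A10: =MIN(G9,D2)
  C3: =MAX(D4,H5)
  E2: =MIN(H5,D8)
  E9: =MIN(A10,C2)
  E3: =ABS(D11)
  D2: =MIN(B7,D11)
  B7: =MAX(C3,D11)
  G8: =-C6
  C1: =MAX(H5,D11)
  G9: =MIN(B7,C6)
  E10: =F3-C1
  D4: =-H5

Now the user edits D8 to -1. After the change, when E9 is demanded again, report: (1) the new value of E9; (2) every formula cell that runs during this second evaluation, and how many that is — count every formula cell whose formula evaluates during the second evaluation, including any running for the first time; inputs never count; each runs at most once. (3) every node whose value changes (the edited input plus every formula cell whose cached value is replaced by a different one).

First evaluation (everything demanded from the output):
  H5 = MIN(8, -3) = -3
  D4 = -(-3) = 3
  C3 = MAX(3, -3) = 3
  D11 = MAX(3, 8) = 8
  B7 = MAX(3, 8) = 8
  C6 = 8 - 3 = 5
  D2 = MIN(8, 8) = 8
  G8 = -(5) = -5
  C2 = MAX(-5, 8) = 8
  G9 = MIN(8, 5) = 5
  A10 = MIN(5, 8) = 5
  E9 = MIN(5, 8) = 5

Propagation after the edit:
  H5: runs — D8 -3->-1; result -1.
  D4: runs — H5 -3->-1; result 1.
  C3: runs — D4 3->1; H5 -3->-1; result 1.
  D11: runs — C3 3->1; result 8 (same value as before).
  B7: runs — C3 3->1; result 8 (same value as before).
  C6: runs — D4 3->1; result 7.
  D2: checked — values it read are unchanged (B7 unchanged, D11 unchanged); reused cached 8 without running.
  G8: runs — C6 5->7; result -7.
  C2: runs — G8 -5->-7; result 8 (same value as before).
  G9: runs — C6 5->7; result 7.
  A10: runs — G9 5->7; result 7.
  E9: runs — A10 5->7; result 7.

Key observation: the cutoff stops propagation at D2 — its inputs' values are unchanged, so it reuses its cache.

New value of E9: 7.
Formula cells that run: A10, B7, C2, C3, C6, D4, D11, E9, G8, G9, H5 — 11 in total.
Values that change: A10, C3, C6, D4, D8, E9, G8, G9, H5.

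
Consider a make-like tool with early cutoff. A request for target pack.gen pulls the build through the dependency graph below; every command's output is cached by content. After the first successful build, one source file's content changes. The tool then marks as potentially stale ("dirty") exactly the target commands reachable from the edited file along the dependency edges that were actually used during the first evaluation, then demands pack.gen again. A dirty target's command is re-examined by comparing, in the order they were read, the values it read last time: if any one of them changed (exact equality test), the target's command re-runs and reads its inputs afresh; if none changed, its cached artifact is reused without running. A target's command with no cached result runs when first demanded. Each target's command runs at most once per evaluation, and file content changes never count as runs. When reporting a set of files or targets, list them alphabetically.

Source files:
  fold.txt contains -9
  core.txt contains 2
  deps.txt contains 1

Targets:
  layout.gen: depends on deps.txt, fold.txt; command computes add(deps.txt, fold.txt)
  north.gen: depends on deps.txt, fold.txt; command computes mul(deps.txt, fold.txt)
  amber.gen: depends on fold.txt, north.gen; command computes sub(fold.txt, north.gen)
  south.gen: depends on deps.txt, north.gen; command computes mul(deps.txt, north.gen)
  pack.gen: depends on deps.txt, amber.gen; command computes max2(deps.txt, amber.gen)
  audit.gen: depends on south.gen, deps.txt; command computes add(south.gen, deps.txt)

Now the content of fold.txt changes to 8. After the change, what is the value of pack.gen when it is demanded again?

Demanding pack.gen again yields 1.
Note the absorption at amber.gen: it re-runs yet its value is the same, leaving the output's value untouched.

First demand of the output computes:
  north.gen = mul(1, -9) = -9
  amber.gen = sub(-9, -9) = 0
  pack.gen = max2(1, 0) = 1

After the edit, cleaning proceeds:
  north.gen: a read changed (fold.txt -9->8) — executes, giving 8.
  amber.gen: a read changed (fold.txt -9->8; north.gen -9->8) — executes, giving 0 — identical to its old value.
  pack.gen: dirty, but its reads are unchanged (deps.txt unchanged, amber.gen unchanged); cached 1 stands.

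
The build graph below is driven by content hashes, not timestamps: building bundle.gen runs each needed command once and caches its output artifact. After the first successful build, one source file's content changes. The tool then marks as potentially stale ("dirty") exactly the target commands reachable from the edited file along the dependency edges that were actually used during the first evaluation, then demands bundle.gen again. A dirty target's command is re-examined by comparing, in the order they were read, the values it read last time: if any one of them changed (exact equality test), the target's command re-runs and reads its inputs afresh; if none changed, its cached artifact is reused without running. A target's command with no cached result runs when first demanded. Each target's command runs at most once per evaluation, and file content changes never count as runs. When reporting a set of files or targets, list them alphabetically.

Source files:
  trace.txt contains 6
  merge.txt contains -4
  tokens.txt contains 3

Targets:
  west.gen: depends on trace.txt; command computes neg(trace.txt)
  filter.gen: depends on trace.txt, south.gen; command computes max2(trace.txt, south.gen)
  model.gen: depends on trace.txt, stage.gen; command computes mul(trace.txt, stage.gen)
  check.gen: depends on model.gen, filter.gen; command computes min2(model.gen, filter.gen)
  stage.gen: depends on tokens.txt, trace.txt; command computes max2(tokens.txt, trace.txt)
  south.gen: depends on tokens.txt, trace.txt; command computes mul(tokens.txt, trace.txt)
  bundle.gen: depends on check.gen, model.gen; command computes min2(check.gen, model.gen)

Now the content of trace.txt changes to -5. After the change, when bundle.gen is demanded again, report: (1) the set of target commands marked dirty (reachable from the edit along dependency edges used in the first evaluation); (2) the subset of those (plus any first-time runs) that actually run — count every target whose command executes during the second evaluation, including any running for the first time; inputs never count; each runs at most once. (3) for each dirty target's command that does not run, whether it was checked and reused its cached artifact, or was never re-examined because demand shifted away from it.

Dirty set: bundle.gen, check.gen, filter.gen, model.gen, south.gen, stage.gen.
Run set: bundle.gen, check.gen, filter.gen, model.gen, south.gen, stage.gen (6 run).
All dirty target commands ended up running.

Initial pass — values computed on the first demand:
  south.gen = mul(3, 6) = 18
  filter.gen = max2(6, 18) = 18
  stage.gen = max2(3, 6) = 6
  model.gen = mul(6, 6) = 36
  check.gen = min2(36, 18) = 18
  bundle.gen = min2(18, 36) = 18

Second demand — change propagation:
  south.gen: re-runs because trace.txt 6->-5; new result -15.
  filter.gen: re-runs because trace.txt 6->-5; south.gen 18->-15; new result -5.
  stage.gen: re-runs because trace.txt 6->-5; new result 3.
  model.gen: re-runs because trace.txt 6->-5; stage.gen 6->3; new result -15.
  check.gen: re-runs because model.gen 36->-15; filter.gen 18->-5; new result -15.
  bundle.gen: re-runs because check.gen 18->-15; model.gen 36->-15; new result -15.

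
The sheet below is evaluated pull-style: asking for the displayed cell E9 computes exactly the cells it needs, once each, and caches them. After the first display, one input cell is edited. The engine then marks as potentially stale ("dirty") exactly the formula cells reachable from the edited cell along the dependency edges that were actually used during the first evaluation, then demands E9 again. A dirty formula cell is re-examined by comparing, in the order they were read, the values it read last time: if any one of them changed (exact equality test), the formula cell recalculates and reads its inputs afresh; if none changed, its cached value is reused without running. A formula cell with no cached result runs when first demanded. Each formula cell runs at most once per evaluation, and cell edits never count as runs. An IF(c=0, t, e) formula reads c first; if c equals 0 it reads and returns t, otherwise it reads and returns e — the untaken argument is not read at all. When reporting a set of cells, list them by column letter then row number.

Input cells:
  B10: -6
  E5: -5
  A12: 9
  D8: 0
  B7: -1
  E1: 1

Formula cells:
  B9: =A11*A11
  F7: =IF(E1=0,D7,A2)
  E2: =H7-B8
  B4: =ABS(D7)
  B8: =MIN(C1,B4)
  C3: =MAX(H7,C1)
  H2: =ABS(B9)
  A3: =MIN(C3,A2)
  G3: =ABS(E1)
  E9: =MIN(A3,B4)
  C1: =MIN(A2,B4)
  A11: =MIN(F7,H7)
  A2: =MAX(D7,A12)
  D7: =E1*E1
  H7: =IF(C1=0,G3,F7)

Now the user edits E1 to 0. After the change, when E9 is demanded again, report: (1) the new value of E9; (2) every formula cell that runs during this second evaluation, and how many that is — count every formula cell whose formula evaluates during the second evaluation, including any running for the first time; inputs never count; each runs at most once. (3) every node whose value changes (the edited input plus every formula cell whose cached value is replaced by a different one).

Demanding E9 again yields 0.
9 formula cells run: A2, A3, B4, C1, C3, D7, E9, G3, H7.
The nodes whose values change: A3, B4, C1, C3, D7, E1, E9, H7.
Note the branch switch — demand abandons F7, which is never re-examined.

First demand of the output computes:
  D7 = 1 * 1 = 1
  A2 = MAX(1, 9) = 9
  B4 = ABS(1) = 1
  C1 = MIN(9, 1) = 1
  F7 = IF(E1=0: E1=1 -> else branch A2) = 9
  H7 = IF(C1=0: C1=1 -> else branch F7) = 9
  C3 = MAX(9, 1) = 9
  A3 = MIN(9, 9) = 9
  E9 = MIN(9, 1) = 1

After the edit, cleaning proceeds:
  D7: a read changed (E1 1->0; E1 1->0) — executes, giving 0.
  A2: a read changed (D7 1->0) — executes, giving 9 — identical to its old value.
  B4: a read changed (D7 1->0) — executes, giving 0.
  C1: a read changed (B4 1->0) — executes, giving 0.
  F7: stays stale; no demand reaches it after the flip.
  G3: had never run; runs now, result 0.
  H7: a read changed (C1 1->0) — executes, giving 0.
  C3: a read changed (H7 9->0; C1 1->0) — executes, giving 0.
  A3: a read changed (C3 9->0) — executes, giving 0.
  E9: a read changed (A3 9->0; B4 1->0) — executes, giving 0.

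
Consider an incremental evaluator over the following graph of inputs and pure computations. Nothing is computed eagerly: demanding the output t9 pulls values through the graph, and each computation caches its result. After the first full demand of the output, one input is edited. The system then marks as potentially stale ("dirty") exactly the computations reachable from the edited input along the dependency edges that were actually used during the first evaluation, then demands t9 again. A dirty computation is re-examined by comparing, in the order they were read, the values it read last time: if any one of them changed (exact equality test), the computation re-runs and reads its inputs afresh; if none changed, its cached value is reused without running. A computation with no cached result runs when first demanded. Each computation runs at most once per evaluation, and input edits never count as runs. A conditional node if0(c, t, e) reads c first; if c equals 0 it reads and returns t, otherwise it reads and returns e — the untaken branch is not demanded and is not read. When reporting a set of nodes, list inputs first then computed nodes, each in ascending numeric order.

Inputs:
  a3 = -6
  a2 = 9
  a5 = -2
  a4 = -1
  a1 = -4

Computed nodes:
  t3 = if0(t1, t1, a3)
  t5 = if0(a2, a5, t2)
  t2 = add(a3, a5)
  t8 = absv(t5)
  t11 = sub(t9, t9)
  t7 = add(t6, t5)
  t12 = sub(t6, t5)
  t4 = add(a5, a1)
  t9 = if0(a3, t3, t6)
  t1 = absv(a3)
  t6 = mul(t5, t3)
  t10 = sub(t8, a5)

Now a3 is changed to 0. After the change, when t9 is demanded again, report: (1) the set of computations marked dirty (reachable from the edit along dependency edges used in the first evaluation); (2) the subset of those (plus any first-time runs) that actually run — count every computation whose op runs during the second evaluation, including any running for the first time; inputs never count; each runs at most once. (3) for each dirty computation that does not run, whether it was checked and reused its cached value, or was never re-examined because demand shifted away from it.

Initial pass — values computed on the first demand:
  t1 = absv(-6) = 6
  t2 = add(-6, -2) = -8
  t3 = if0(t1=6 -> else branch a3) = -6
  t5 = if0(a2=9 -> else branch t2) = -8
  t6 = mul(-8, -6) = 48
  t9 = if0(a3=-6 -> else branch t6) = 48

Second demand — change propagation:
  t1: re-runs because a3 -6->0; new result 0.
  t2: dirty yet unreached — the second evaluation never asks for it.
  t3: re-runs because t1 6->0; a3 -6->0; new result 0.
  t5: dirty yet unreached — the second evaluation never asks for it.
  t6: dirty yet unreached — the second evaluation never asks for it.
  t9: re-runs because a3 -6->0; new result 0.

The important point: the flipped condition redirects demand; t2, t5, t6 are left stale, never re-checked.

Dirty set: t1, t2, t3, t5, t6, t9.
Run set: t1, t3, t9 (3 run).
Left stale — demand moved off them: t2, t5, t6.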